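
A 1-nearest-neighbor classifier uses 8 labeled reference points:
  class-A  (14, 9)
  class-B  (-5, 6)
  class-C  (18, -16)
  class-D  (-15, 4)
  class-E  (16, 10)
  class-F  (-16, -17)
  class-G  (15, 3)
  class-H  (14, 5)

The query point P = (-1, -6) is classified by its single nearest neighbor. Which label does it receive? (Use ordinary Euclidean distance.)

Squared Euclidean distances:
d²(P, class-A) = (-1−14)² + (-6−9)² = 225 + 225 = 450
d²(P, class-B) = (-1−(-5))² + (-6−6)² = 16 + 144 = 160
d²(P, class-C) = (-1−18)² + (-6−(-16))² = 361 + 100 = 461
d²(P, class-D) = (-1−(-15))² + (-6−4)² = 196 + 100 = 296
d²(P, class-E) = (-1−16)² + (-6−10)² = 289 + 256 = 545
d²(P, class-F) = (-1−(-16))² + (-6−(-17))² = 225 + 121 = 346
d²(P, class-G) = (-1−15)² + (-6−3)² = 256 + 81 = 337
d²(P, class-H) = (-1−14)² + (-6−5)² = 225 + 121 = 346
Minimum is at class-B.

class-B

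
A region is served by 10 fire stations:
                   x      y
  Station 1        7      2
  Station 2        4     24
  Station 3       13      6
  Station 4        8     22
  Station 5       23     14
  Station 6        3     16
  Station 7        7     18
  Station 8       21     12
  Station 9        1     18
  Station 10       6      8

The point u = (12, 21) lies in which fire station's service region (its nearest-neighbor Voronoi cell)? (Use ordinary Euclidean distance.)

Compare squared distances (the ordering matches that of the actual distances):
d²(u, Station 1) = 25 + 361 = 386
d²(u, Station 2) = 64 + 9 = 73
d²(u, Station 3) = 1 + 225 = 226
d²(u, Station 4) = 16 + 1 = 17
d²(u, Station 5) = 121 + 49 = 170
d²(u, Station 6) = 81 + 25 = 106
d²(u, Station 7) = 25 + 9 = 34
d²(u, Station 8) = 81 + 81 = 162
d²(u, Station 9) = 121 + 9 = 130
d²(u, Station 10) = 36 + 169 = 205
Minimum is at Station 4.

Station 4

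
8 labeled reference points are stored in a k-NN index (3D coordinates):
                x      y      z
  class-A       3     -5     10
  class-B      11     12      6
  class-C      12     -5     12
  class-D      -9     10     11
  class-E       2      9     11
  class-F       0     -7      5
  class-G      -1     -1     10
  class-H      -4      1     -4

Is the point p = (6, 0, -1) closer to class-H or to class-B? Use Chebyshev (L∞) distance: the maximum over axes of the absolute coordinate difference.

class-H

d(p, class-H) = max(10, 1, 3) = 10
d(p, class-B) = max(5, 12, 7) = 12
10 < 12, so class-H is closer.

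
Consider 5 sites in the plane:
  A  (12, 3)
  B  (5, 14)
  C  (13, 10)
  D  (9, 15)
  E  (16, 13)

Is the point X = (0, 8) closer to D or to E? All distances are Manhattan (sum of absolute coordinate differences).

D

d(X,D) = |0−9| + |8−15| = 9 + 7 = 16
d(X,E) = |0−16| + |8−13| = 16 + 5 = 21
16 < 21, so D is closer.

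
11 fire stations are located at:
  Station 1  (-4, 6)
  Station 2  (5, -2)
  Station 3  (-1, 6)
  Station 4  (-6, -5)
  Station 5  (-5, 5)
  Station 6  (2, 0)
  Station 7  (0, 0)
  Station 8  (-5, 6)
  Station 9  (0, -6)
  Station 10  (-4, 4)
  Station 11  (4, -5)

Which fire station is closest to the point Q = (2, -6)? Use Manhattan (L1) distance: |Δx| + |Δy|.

Station 9

d(Q, Station 1) = |2−(-4)| + |-6−6| = 6 + 12 = 18
d(Q, Station 2) = |2−5| + |-6−(-2)| = 3 + 4 = 7
d(Q, Station 3) = |2−(-1)| + |-6−6| = 3 + 12 = 15
d(Q, Station 4) = |2−(-6)| + |-6−(-5)| = 8 + 1 = 9
d(Q, Station 5) = |2−(-5)| + |-6−5| = 7 + 11 = 18
d(Q, Station 6) = |2−2| + |-6−0| = 0 + 6 = 6
d(Q, Station 7) = |2−0| + |-6−0| = 2 + 6 = 8
d(Q, Station 8) = |2−(-5)| + |-6−6| = 7 + 12 = 19
d(Q, Station 9) = |2−0| + |-6−(-6)| = 2 + 0 = 2
d(Q, Station 10) = |2−(-4)| + |-6−4| = 6 + 10 = 16
d(Q, Station 11) = |2−4| + |-6−(-5)| = 2 + 1 = 3
Station 9 is nearest.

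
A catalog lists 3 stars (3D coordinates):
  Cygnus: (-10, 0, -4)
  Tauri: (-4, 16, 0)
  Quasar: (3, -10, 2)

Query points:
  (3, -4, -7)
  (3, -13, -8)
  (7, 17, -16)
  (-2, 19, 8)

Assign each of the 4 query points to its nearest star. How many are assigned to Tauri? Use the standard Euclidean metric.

2

(3, -4, -7) — d² to each: Cygnus:194, Tauri:498, Quasar:117 → nearest is Quasar
(3, -13, -8) — d² to each: Cygnus:354, Tauri:954, Quasar:109 → nearest is Quasar
(7, 17, -16) — d² to each: Cygnus:722, Tauri:378, Quasar:1069 → nearest is Tauri
(-2, 19, 8) — d² to each: Cygnus:569, Tauri:77, Quasar:902 → nearest is Tauri
2 of the 4 points have Tauri as nearest.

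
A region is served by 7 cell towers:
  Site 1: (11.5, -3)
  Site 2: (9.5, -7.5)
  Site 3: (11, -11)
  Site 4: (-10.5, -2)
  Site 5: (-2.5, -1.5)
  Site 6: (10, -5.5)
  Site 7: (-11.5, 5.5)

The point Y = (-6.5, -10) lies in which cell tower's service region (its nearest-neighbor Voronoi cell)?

Since √ is increasing, it suffices to compare squared distances:
d²(Y, Site 1) = (-6.5−11.5)² + (-10−(-3))² = 324 + 49 = 373
d²(Y, Site 2) = (-6.5−9.5)² + (-10−(-7.5))² = 256 + 6.25 = 262.25
d²(Y, Site 3) = (-6.5−11)² + (-10−(-11))² = 306.25 + 1 = 307.25
d²(Y, Site 4) = (-6.5−(-10.5))² + (-10−(-2))² = 16 + 64 = 80
d²(Y, Site 5) = (-6.5−(-2.5))² + (-10−(-1.5))² = 16 + 72.25 = 88.25
d²(Y, Site 6) = (-6.5−10)² + (-10−(-5.5))² = 272.25 + 20.25 = 292.5
d²(Y, Site 7) = (-6.5−(-11.5))² + (-10−5.5)² = 25 + 240.25 = 265.25
Site 4 is nearest.

Site 4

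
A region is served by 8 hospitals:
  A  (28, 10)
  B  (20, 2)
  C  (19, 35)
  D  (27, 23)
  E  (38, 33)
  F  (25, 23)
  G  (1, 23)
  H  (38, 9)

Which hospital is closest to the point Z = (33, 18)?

D

Compare squared distances (the ordering matches that of the actual distances):
|ZA|² = 25 + 64 = 89
|ZB|² = 169 + 256 = 425
|ZC|² = 196 + 289 = 485
|ZD|² = 36 + 25 = 61
|ZE|² = 25 + 225 = 250
|ZF|² = 64 + 25 = 89
|ZG|² = 1024 + 25 = 1049
|ZH|² = 25 + 81 = 106
The smallest is to D, so Z lies in the Voronoi region of D.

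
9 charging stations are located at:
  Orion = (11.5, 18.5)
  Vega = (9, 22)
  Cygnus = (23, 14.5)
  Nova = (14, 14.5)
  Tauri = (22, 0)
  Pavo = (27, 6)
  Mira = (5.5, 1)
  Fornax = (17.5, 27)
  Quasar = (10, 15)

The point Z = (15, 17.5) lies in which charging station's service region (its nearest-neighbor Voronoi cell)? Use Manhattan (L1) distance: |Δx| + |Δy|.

d(Z, Orion) = |15−11.5| + |17.5−18.5| = 3.5 + 1 = 4.5
d(Z, Vega) = |15−9| + |17.5−22| = 6 + 4.5 = 10.5
d(Z, Cygnus) = |15−23| + |17.5−14.5| = 8 + 3 = 11
d(Z, Nova) = |15−14| + |17.5−14.5| = 1 + 3 = 4
d(Z, Tauri) = |15−22| + |17.5−0| = 7 + 17.5 = 24.5
d(Z, Pavo) = |15−27| + |17.5−6| = 12 + 11.5 = 23.5
d(Z, Mira) = |15−5.5| + |17.5−1| = 9.5 + 16.5 = 26
d(Z, Fornax) = |15−17.5| + |17.5−27| = 2.5 + 9.5 = 12
d(Z, Quasar) = |15−10| + |17.5−15| = 5 + 2.5 = 7.5
Nova is nearest.

Nova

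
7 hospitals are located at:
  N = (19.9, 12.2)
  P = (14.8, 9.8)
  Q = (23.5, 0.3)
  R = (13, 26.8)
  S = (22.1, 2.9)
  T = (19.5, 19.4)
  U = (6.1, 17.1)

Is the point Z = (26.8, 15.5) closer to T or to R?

T

Compare squared distances:
|ZT|² = (26.8−19.5)² + (15.5−19.4)² = 53.29 + 15.21 = 68.5
|ZR|² = (26.8−13)² + (15.5−26.8)² = 190.44 + 127.69 = 318.13
68.5 < 318.13, so T is closer.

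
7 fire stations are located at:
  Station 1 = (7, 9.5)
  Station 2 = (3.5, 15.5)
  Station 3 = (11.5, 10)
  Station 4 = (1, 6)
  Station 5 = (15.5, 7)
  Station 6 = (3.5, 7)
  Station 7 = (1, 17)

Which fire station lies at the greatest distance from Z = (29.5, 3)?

Since √ is increasing, it suffices to compare squared distances:
d²(Z, Station 1) = 506.25 + 42.25 = 548.5
d²(Z, Station 2) = 676 + 156.25 = 832.25
d²(Z, Station 3) = 324 + 49 = 373
d²(Z, Station 4) = 812.25 + 9 = 821.25
d²(Z, Station 5) = 196 + 16 = 212
d²(Z, Station 6) = 676 + 16 = 692
d²(Z, Station 7) = 812.25 + 196 = 1008.25
The largest is to Station 7.

Station 7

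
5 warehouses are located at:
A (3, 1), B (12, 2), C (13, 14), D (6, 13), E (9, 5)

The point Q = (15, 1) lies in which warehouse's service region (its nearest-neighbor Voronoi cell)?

B

Squared Euclidean distances:
|QA|² = 144 + 0 = 144
|QB|² = 9 + 1 = 10
|QC|² = 4 + 169 = 173
|QD|² = 81 + 144 = 225
|QE|² = 36 + 16 = 52
Minimum is at B.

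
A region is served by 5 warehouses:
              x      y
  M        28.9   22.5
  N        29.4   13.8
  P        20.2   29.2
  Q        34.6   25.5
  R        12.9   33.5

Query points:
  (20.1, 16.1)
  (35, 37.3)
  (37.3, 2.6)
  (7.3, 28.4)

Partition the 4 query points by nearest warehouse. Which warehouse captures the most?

(20.1, 16.1) — d² to each: M:118.4, N:91.78, P:171.62, Q:298.61, R:354.6 → nearest is N
(35, 37.3) — d² to each: M:256.25, N:583.61, P:284.65, Q:139.4, R:502.85 → nearest is Q
(37.3, 2.6) — d² to each: M:466.57, N:187.85, P:999.97, Q:531.7, R:1550.17 → nearest is N
(7.3, 28.4) — d² to each: M:501.37, N:701.57, P:167.05, Q:753.7, R:57.37 → nearest is R
Tally — N:2, Q:1, R:1. N captures the most (2).

N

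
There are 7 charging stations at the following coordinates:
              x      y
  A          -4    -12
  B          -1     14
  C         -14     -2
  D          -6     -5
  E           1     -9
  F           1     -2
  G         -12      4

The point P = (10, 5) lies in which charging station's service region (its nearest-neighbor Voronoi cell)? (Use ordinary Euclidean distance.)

Since √ is increasing, it suffices to compare squared distances:
|PA|² = (10−(-4))² + (5−(-12))² = 196 + 289 = 485
|PB|² = (10−(-1))² + (5−14)² = 121 + 81 = 202
|PC|² = (10−(-14))² + (5−(-2))² = 576 + 49 = 625
|PD|² = (10−(-6))² + (5−(-5))² = 256 + 100 = 356
|PE|² = (10−1)² + (5−(-9))² = 81 + 196 = 277
|PF|² = (10−1)² + (5−(-2))² = 81 + 49 = 130
|PG|² = (10−(-12))² + (5−4)² = 484 + 1 = 485
Minimum is at F.

F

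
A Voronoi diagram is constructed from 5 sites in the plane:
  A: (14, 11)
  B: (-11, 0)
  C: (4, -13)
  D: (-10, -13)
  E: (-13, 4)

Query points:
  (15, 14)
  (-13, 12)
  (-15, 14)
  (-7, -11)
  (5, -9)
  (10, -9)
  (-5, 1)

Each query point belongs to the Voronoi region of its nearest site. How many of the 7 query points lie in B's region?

(15, 14) — d² to each: A:10, B:872, C:850, D:1354, E:884 → nearest is A
(-13, 12) — d² to each: A:730, B:148, C:914, D:634, E:64 → nearest is E
(-15, 14) — d² to each: A:850, B:212, C:1090, D:754, E:104 → nearest is E
(-7, -11) — d² to each: A:925, B:137, C:125, D:13, E:261 → nearest is D
(5, -9) — d² to each: A:481, B:337, C:17, D:241, E:493 → nearest is C
(10, -9) — d² to each: A:416, B:522, C:52, D:416, E:698 → nearest is C
(-5, 1) — d² to each: A:461, B:37, C:277, D:221, E:73 → nearest is B
1 of the 7 points has B as nearest.

1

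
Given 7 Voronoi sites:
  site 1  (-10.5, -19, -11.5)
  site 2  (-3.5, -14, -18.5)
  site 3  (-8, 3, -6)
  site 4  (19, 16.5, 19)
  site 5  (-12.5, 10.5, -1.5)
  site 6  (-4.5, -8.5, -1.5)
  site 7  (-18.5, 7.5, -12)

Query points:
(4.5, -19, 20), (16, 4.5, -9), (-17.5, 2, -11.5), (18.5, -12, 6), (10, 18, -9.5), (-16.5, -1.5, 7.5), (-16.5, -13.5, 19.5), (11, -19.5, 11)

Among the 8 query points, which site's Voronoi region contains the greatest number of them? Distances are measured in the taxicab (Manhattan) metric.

(4.5, -19, 20) — d to each: site 1:46.5, site 2:51.5, site 3:60.5, site 4:51, site 5:68, site 6:41, site 7:81.5 → nearest is site 6
(16, 4.5, -9) — d to each: site 1:52.5, site 2:47.5, site 3:28.5, site 4:43, site 5:42, site 6:41, site 7:40.5 → nearest is site 3
(-17.5, 2, -11.5) — d to each: site 1:28, site 2:37, site 3:16, site 4:81.5, site 5:23.5, site 6:33.5, site 7:7 → nearest is site 7
(18.5, -12, 6) — d to each: site 1:53.5, site 2:48.5, site 3:53.5, site 4:42, site 5:61, site 6:34, site 7:74.5 → nearest is site 6
(10, 18, -9.5) — d to each: site 1:59.5, site 2:54.5, site 3:36.5, site 4:39, site 5:38, site 6:49, site 7:41.5 → nearest is site 3
(-16.5, -1.5, 7.5) — d to each: site 1:42.5, site 2:51.5, site 3:26.5, site 4:65, site 5:25, site 6:28, site 7:30.5 → nearest is site 5
(-16.5, -13.5, 19.5) — d to each: site 1:42.5, site 2:51.5, site 3:50.5, site 4:66, site 5:49, site 6:38, site 7:54.5 → nearest is site 6
(11, -19.5, 11) — d to each: site 1:44.5, site 2:49.5, site 3:58.5, site 4:52, site 5:66, site 6:39, site 7:79.5 → nearest is site 6
Tally — site 3:2, site 5:1, site 6:4, site 7:1. site 6 captures the most (4).

site 6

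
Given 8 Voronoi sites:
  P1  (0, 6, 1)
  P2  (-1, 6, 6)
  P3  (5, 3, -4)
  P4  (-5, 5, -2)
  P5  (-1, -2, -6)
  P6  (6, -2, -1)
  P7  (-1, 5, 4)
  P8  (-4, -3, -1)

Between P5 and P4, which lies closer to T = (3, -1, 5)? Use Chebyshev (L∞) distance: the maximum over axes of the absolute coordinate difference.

P4

d(T,P5) = max(4, 1, 11) = 11
d(T,P4) = max(8, 6, 7) = 8
11 > 8, so P4 is closer.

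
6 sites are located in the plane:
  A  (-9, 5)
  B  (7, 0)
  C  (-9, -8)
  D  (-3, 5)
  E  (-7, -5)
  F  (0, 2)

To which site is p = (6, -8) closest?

B

Since √ is increasing, it suffices to compare squared distances:
|pA|² = (6−(-9))² + (-8−5)² = 225 + 169 = 394
|pB|² = (6−7)² + (-8−0)² = 1 + 64 = 65
|pC|² = (6−(-9))² + (-8−(-8))² = 225 + 0 = 225
|pD|² = (6−(-3))² + (-8−5)² = 81 + 169 = 250
|pE|² = (6−(-7))² + (-8−(-5))² = 169 + 9 = 178
|pF|² = (6−0)² + (-8−2)² = 36 + 100 = 136
Minimum is at B.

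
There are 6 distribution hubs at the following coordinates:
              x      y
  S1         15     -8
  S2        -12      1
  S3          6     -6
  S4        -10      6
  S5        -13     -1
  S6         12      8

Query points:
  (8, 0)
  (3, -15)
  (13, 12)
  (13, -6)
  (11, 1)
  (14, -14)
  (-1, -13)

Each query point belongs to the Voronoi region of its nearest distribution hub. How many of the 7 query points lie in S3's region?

3

(8, 0) — d² to each: S1:113, S2:401, S3:40, S4:360, S5:442, S6:80 → nearest is S3
(3, -15) — d² to each: S1:193, S2:481, S3:90, S4:610, S5:452, S6:610 → nearest is S3
(13, 12) — d² to each: S1:404, S2:746, S3:373, S4:565, S5:845, S6:17 → nearest is S6
(13, -6) — d² to each: S1:8, S2:674, S3:49, S4:673, S5:701, S6:197 → nearest is S1
(11, 1) — d² to each: S1:97, S2:529, S3:74, S4:466, S5:580, S6:50 → nearest is S6
(14, -14) — d² to each: S1:37, S2:901, S3:128, S4:976, S5:898, S6:488 → nearest is S1
(-1, -13) — d² to each: S1:281, S2:317, S3:98, S4:442, S5:288, S6:610 → nearest is S3
3 of the 7 points have S3 as nearest.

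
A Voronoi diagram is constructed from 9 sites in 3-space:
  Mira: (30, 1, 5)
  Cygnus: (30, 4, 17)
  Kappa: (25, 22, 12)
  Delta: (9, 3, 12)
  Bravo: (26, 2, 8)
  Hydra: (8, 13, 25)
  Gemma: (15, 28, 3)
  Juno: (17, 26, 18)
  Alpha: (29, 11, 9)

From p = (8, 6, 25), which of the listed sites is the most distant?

Squared Euclidean distances:
d²(p, Mira) = 484 + 25 + 400 = 909
d²(p, Cygnus) = 484 + 4 + 64 = 552
d²(p, Kappa) = 289 + 256 + 169 = 714
d²(p, Delta) = 1 + 9 + 169 = 179
d²(p, Bravo) = 324 + 16 + 289 = 629
d²(p, Hydra) = 0 + 49 + 0 = 49
d²(p, Gemma) = 49 + 484 + 484 = 1017
d²(p, Juno) = 81 + 400 + 49 = 530
d²(p, Alpha) = 441 + 25 + 256 = 722
The largest is to Gemma.

Gemma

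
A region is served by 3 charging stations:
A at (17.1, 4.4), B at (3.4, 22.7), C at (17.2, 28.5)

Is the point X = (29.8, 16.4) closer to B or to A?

Compare squared distances:
|XB|² = (29.8−3.4)² + (16.4−22.7)² = 696.96 + 39.69 = 736.65
|XA|² = (29.8−17.1)² + (16.4−4.4)² = 161.29 + 144 = 305.29
736.65 > 305.29, so A is closer.

A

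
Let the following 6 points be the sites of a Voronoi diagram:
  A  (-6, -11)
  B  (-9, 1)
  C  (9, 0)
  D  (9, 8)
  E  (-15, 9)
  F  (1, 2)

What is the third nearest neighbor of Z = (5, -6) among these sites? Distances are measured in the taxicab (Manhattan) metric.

d(Z,A) = |5−(-6)| + |-6−(-11)| = 11 + 5 = 16
d(Z,B) = |5−(-9)| + |-6−1| = 14 + 7 = 21
d(Z,C) = |5−9| + |-6−0| = 4 + 6 = 10
d(Z,D) = |5−9| + |-6−8| = 4 + 14 = 18
d(Z,E) = |5−(-15)| + |-6−9| = 20 + 15 = 35
d(Z,F) = |5−1| + |-6−2| = 4 + 8 = 12
Sorted ascending: C, F, A, D, … — the third-nearest is A.

A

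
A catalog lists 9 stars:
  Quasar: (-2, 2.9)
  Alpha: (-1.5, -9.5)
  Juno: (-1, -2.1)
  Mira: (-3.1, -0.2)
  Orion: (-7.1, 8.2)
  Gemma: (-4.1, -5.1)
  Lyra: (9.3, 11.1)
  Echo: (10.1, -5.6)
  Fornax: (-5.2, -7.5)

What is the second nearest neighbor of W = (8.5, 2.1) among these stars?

Compare squared distances (the ordering matches that of the actual distances):
d²(W, Quasar) = (8.5−(-2))² + (2.1−2.9)² = 110.25 + 0.64 = 110.89
d²(W, Alpha) = (8.5−(-1.5))² + (2.1−(-9.5))² = 100 + 134.56 = 234.56
d²(W, Juno) = (8.5−(-1))² + (2.1−(-2.1))² = 90.25 + 17.64 = 107.89
d²(W, Mira) = (8.5−(-3.1))² + (2.1−(-0.2))² = 134.56 + 5.29 = 139.85
d²(W, Orion) = (8.5−(-7.1))² + (2.1−8.2)² = 243.36 + 37.21 = 280.57
d²(W, Gemma) = (8.5−(-4.1))² + (2.1−(-5.1))² = 158.76 + 51.84 = 210.6
d²(W, Lyra) = (8.5−9.3)² + (2.1−11.1)² = 0.64 + 81 = 81.64
d²(W, Echo) = (8.5−10.1)² + (2.1−(-5.6))² = 2.56 + 59.29 = 61.85
d²(W, Fornax) = (8.5−(-5.2))² + (2.1−(-7.5))² = 187.69 + 92.16 = 279.85
Sorted ascending: Echo, Lyra, Juno, … — the second-nearest is Lyra.

Lyra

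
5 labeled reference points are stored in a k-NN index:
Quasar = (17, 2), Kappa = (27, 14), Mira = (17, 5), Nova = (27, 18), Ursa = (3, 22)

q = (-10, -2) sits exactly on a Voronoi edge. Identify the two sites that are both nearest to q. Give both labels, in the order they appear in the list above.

Quasar and Ursa

Squared distances from q to each site:
d²(q, Quasar) = (-10−17)² + (-2−2)² = 729 + 16 = 745
d²(q, Kappa) = (-10−27)² + (-2−14)² = 1369 + 256 = 1625
d²(q, Mira) = (-10−17)² + (-2−5)² = 729 + 49 = 778
d²(q, Nova) = (-10−27)² + (-2−18)² = 1369 + 400 = 1769
d²(q, Ursa) = (-10−3)² + (-2−22)² = 169 + 576 = 745
q is equidistant from Quasar and Ursa (both at squared distance 745), and every other site is strictly farther — so q lies on the Quasar–Ursa Voronoi edge.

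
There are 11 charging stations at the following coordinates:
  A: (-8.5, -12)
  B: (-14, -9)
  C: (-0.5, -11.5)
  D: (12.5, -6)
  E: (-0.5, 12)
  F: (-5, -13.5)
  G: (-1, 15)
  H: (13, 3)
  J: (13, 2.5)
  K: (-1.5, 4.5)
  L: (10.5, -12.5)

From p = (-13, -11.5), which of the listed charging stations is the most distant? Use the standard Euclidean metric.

H

Since √ is increasing, it suffices to compare squared distances:
|pA|² = (-13−(-8.5))² + (-11.5−(-12))² = 20.25 + 0.25 = 20.5
|pB|² = (-13−(-14))² + (-11.5−(-9))² = 1 + 6.25 = 7.25
|pC|² = (-13−(-0.5))² + (-11.5−(-11.5))² = 156.25 + 0 = 156.25
|pD|² = (-13−12.5)² + (-11.5−(-6))² = 650.25 + 30.25 = 680.5
|pE|² = (-13−(-0.5))² + (-11.5−12)² = 156.25 + 552.25 = 708.5
|pF|² = (-13−(-5))² + (-11.5−(-13.5))² = 64 + 4 = 68
|pG|² = (-13−(-1))² + (-11.5−15)² = 144 + 702.25 = 846.25
|pH|² = (-13−13)² + (-11.5−3)² = 676 + 210.25 = 886.25
|pJ|² = (-13−13)² + (-11.5−2.5)² = 676 + 196 = 872
|pK|² = (-13−(-1.5))² + (-11.5−4.5)² = 132.25 + 256 = 388.25
|pL|² = (-13−10.5)² + (-11.5−(-12.5))² = 552.25 + 1 = 553.25
The largest is to H.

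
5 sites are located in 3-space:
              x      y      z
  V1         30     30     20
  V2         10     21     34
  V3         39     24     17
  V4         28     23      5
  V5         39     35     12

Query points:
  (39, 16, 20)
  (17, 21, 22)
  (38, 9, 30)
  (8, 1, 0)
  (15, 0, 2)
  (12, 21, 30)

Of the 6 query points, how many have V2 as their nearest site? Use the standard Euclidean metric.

(39, 16, 20) — d² to each: V1:277, V2:1062, V3:73, V4:395, V5:425 → nearest is V3
(17, 21, 22) — d² to each: V1:254, V2:193, V3:518, V4:414, V5:780 → nearest is V2
(38, 9, 30) — d² to each: V1:605, V2:944, V3:395, V4:921, V5:1001 → nearest is V3
(8, 1, 0) — d² to each: V1:1725, V2:1560, V3:1779, V4:909, V5:2261 → nearest is V4
(15, 0, 2) — d² to each: V1:1449, V2:1490, V3:1377, V4:707, V5:1901 → nearest is V4
(12, 21, 30) — d² to each: V1:505, V2:20, V3:907, V4:885, V5:1249 → nearest is V2
2 of the 6 points have V2 as nearest.

2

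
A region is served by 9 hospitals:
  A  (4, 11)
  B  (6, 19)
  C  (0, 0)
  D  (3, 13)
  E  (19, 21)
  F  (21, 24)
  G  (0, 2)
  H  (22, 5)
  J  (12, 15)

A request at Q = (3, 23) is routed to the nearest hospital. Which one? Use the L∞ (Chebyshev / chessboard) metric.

B

d(Q,A) = max(1, 12) = 12
d(Q,B) = max(3, 4) = 4
d(Q,C) = max(3, 23) = 23
d(Q,D) = max(0, 10) = 10
d(Q,E) = max(16, 2) = 16
d(Q,F) = max(18, 1) = 18
d(Q,G) = max(3, 21) = 21
d(Q,H) = max(19, 18) = 19
d(Q,J) = max(9, 8) = 9
The smallest is to B, so Q lies in the Voronoi region of B.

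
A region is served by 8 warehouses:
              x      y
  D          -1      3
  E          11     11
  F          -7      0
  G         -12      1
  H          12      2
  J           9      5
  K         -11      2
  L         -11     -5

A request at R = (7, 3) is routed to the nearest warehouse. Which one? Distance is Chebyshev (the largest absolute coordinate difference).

J

d(R,D) = max(8, 0) = 8
d(R,E) = max(4, 8) = 8
d(R,F) = max(14, 3) = 14
d(R,G) = max(19, 2) = 19
d(R,H) = max(5, 1) = 5
d(R,J) = max(2, 2) = 2
d(R,K) = max(18, 1) = 18
d(R,L) = max(18, 8) = 18
The smallest is to J, so R lies in the Voronoi region of J.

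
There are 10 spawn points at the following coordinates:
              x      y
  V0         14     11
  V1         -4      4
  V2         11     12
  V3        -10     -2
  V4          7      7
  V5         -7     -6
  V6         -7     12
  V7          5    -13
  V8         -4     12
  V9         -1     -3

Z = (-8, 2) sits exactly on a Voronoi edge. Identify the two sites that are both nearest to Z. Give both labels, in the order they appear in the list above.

V1 and V3

Squared distances from Z to each site:
|ZV0|² = (-8−14)² + (2−11)² = 484 + 81 = 565
|ZV1|² = (-8−(-4))² + (2−4)² = 16 + 4 = 20
|ZV2|² = (-8−11)² + (2−12)² = 361 + 100 = 461
|ZV3|² = (-8−(-10))² + (2−(-2))² = 4 + 16 = 20
|ZV4|² = (-8−7)² + (2−7)² = 225 + 25 = 250
|ZV5|² = (-8−(-7))² + (2−(-6))² = 1 + 64 = 65
|ZV6|² = (-8−(-7))² + (2−12)² = 1 + 100 = 101
|ZV7|² = (-8−5)² + (2−(-13))² = 169 + 225 = 394
|ZV8|² = (-8−(-4))² + (2−12)² = 16 + 100 = 116
|ZV9|² = (-8−(-1))² + (2−(-3))² = 49 + 25 = 74
Z is equidistant from V1 and V3 (both at squared distance 20), and every other site is strictly farther — so Z lies on the V1–V3 Voronoi edge.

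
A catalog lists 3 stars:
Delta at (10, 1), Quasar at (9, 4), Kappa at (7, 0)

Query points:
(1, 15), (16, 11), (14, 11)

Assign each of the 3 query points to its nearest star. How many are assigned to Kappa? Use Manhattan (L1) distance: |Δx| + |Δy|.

0

(1, 15) — d to each: Delta:23, Quasar:19, Kappa:21 → nearest is Quasar
(16, 11) — d to each: Delta:16, Quasar:14, Kappa:20 → nearest is Quasar
(14, 11) — d to each: Delta:14, Quasar:12, Kappa:18 → nearest is Quasar
0 of the 3 points have Kappa as nearest.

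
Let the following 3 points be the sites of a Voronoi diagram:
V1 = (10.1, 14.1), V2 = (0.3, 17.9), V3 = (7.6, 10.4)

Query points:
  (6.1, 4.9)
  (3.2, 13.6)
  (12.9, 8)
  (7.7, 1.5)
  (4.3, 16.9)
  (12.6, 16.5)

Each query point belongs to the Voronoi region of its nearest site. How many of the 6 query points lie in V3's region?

3

(6.1, 4.9) — d² to each: V1:100.64, V2:202.64, V3:32.5 → nearest is V3
(3.2, 13.6) — d² to each: V1:47.86, V2:26.9, V3:29.6 → nearest is V2
(12.9, 8) — d² to each: V1:45.05, V2:256.77, V3:33.85 → nearest is V3
(7.7, 1.5) — d² to each: V1:164.52, V2:323.72, V3:79.22 → nearest is V3
(4.3, 16.9) — d² to each: V1:41.48, V2:17, V3:53.14 → nearest is V2
(12.6, 16.5) — d² to each: V1:12.01, V2:153.25, V3:62.21 → nearest is V1
3 of the 6 points have V3 as nearest.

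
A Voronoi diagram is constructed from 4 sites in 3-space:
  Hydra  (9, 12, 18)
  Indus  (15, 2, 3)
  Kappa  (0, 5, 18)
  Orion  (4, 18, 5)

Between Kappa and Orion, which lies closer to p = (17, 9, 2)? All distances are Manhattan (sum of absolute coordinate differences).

d(p, Kappa) = |17−0| + |9−5| + |2−18| = 17 + 4 + 16 = 37
d(p, Orion) = |17−4| + |9−18| + |2−5| = 13 + 9 + 3 = 25
37 > 25, so Orion is closer.

Orion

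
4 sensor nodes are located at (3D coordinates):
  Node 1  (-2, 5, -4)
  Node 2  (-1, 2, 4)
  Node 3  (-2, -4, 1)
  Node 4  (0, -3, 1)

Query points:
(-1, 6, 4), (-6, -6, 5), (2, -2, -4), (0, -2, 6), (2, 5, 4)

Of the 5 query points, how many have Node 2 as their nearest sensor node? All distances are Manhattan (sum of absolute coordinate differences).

(-1, 6, 4) — d to each: Node 1:10, Node 2:4, Node 3:14, Node 4:13 → nearest is Node 2
(-6, -6, 5) — d to each: Node 1:24, Node 2:14, Node 3:10, Node 4:13 → nearest is Node 3
(2, -2, -4) — d to each: Node 1:11, Node 2:15, Node 3:11, Node 4:8 → nearest is Node 4
(0, -2, 6) — d to each: Node 1:19, Node 2:7, Node 3:9, Node 4:6 → nearest is Node 4
(2, 5, 4) — d to each: Node 1:12, Node 2:6, Node 3:16, Node 4:13 → nearest is Node 2
2 of the 5 points have Node 2 as nearest.

2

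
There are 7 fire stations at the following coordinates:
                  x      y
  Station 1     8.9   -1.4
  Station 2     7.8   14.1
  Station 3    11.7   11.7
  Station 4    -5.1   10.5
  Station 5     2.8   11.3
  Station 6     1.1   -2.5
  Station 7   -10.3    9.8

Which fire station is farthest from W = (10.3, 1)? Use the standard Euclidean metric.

Compare squared distances (the ordering matches that of the actual distances):
d²(W, Station 1) = 1.96 + 5.76 = 7.72
d²(W, Station 2) = 6.25 + 171.61 = 177.86
d²(W, Station 3) = 1.96 + 114.49 = 116.45
d²(W, Station 4) = 237.16 + 90.25 = 327.41
d²(W, Station 5) = 56.25 + 106.09 = 162.34
d²(W, Station 6) = 84.64 + 12.25 = 96.89
d²(W, Station 7) = 424.36 + 77.44 = 501.8
The largest is to Station 7.

Station 7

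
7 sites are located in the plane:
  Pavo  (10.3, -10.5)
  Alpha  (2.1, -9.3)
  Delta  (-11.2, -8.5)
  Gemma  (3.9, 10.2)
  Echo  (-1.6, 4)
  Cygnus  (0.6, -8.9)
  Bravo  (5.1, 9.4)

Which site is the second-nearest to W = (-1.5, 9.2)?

Squared Euclidean distances:
d²(W, Pavo) = (-1.5−10.3)² + (9.2−(-10.5))² = 139.24 + 388.09 = 527.33
d²(W, Alpha) = (-1.5−2.1)² + (9.2−(-9.3))² = 12.96 + 342.25 = 355.21
d²(W, Delta) = (-1.5−(-11.2))² + (9.2−(-8.5))² = 94.09 + 313.29 = 407.38
d²(W, Gemma) = (-1.5−3.9)² + (9.2−10.2)² = 29.16 + 1 = 30.16
d²(W, Echo) = (-1.5−(-1.6))² + (9.2−4)² = 0.01 + 27.04 = 27.05
d²(W, Cygnus) = (-1.5−0.6)² + (9.2−(-8.9))² = 4.41 + 327.61 = 332.02
d²(W, Bravo) = (-1.5−5.1)² + (9.2−9.4)² = 43.56 + 0.04 = 43.6
Sorted ascending: Echo, Gemma, Bravo, … — the second-nearest is Gemma.

Gemma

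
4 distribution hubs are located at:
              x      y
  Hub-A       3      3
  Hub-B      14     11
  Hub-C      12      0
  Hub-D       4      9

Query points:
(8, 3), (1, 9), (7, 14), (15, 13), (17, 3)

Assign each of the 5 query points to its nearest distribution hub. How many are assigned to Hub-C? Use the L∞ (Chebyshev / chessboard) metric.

2

(8, 3) — d to each: Hub-A:5, Hub-B:8, Hub-C:4, Hub-D:6 → nearest is Hub-C
(1, 9) — d to each: Hub-A:6, Hub-B:13, Hub-C:11, Hub-D:3 → nearest is Hub-D
(7, 14) — d to each: Hub-A:11, Hub-B:7, Hub-C:14, Hub-D:5 → nearest is Hub-D
(15, 13) — d to each: Hub-A:12, Hub-B:2, Hub-C:13, Hub-D:11 → nearest is Hub-B
(17, 3) — d to each: Hub-A:14, Hub-B:8, Hub-C:5, Hub-D:13 → nearest is Hub-C
2 of the 5 points have Hub-C as nearest.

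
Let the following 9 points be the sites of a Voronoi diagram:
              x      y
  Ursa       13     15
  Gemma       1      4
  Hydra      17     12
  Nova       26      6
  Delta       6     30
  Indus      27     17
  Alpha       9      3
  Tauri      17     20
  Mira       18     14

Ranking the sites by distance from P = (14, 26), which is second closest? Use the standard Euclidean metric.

Delta

Compare squared distances (the ordering matches that of the actual distances):
d²(P, Ursa) = 1 + 121 = 122
d²(P, Gemma) = 169 + 484 = 653
d²(P, Hydra) = 9 + 196 = 205
d²(P, Nova) = 144 + 400 = 544
d²(P, Delta) = 64 + 16 = 80
d²(P, Indus) = 169 + 81 = 250
d²(P, Alpha) = 25 + 529 = 554
d²(P, Tauri) = 9 + 36 = 45
d²(P, Mira) = 16 + 144 = 160
Sorted ascending: Tauri, Delta, Ursa, … — the second-nearest is Delta.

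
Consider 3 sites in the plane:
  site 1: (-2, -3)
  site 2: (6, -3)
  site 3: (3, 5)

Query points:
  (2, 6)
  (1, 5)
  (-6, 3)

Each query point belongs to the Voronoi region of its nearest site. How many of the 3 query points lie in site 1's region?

(2, 6) — d² to each: site 1:97, site 2:97, site 3:2 → nearest is site 3
(1, 5) — d² to each: site 1:73, site 2:89, site 3:4 → nearest is site 3
(-6, 3) — d² to each: site 1:52, site 2:180, site 3:85 → nearest is site 1
1 of the 3 points has site 1 as nearest.

1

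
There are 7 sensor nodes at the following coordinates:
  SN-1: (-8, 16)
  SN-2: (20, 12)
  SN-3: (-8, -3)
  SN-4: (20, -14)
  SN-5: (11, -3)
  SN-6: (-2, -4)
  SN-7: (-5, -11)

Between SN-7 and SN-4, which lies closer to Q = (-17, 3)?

SN-7

Compare squared distances:
d²(Q, SN-7) = (-17−(-5))² + (3−(-11))² = 144 + 196 = 340
d²(Q, SN-4) = (-17−20)² + (3−(-14))² = 1369 + 289 = 1658
340 < 1658, so SN-7 is closer.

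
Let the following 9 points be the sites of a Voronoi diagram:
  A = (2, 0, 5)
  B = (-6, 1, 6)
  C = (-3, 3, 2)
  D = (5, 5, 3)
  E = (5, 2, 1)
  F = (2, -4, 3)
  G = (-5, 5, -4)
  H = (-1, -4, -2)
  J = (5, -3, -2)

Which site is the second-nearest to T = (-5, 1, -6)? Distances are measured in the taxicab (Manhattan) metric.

d(T,A) = 7 + 1 + 11 = 19
d(T,B) = 1 + 0 + 12 = 13
d(T,C) = 2 + 2 + 8 = 12
d(T,D) = 10 + 4 + 9 = 23
d(T,E) = 10 + 1 + 7 = 18
d(T,F) = 7 + 5 + 9 = 21
d(T,G) = 0 + 4 + 2 = 6
d(T,H) = 4 + 5 + 4 = 13
d(T,J) = 10 + 4 + 4 = 18
Sorted ascending: G, C, B, … — the second-nearest is C.

C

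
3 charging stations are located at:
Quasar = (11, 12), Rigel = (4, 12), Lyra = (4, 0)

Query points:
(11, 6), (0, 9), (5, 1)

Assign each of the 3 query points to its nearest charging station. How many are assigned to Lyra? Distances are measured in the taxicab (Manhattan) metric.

1

(11, 6) — d to each: Quasar:6, Rigel:13, Lyra:13 → nearest is Quasar
(0, 9) — d to each: Quasar:14, Rigel:7, Lyra:13 → nearest is Rigel
(5, 1) — d to each: Quasar:17, Rigel:12, Lyra:2 → nearest is Lyra
1 of the 3 points has Lyra as nearest.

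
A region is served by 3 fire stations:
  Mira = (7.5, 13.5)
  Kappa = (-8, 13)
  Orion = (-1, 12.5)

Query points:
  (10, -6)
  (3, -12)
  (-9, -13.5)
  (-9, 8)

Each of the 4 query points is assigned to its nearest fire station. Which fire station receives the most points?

(10, -6) — d² to each: Mira:386.5, Kappa:685, Orion:463.25 → nearest is Mira
(3, -12) — d² to each: Mira:670.5, Kappa:746, Orion:616.25 → nearest is Orion
(-9, -13.5) — d² to each: Mira:1001.25, Kappa:703.25, Orion:740 → nearest is Kappa
(-9, 8) — d² to each: Mira:302.5, Kappa:26, Orion:84.25 → nearest is Kappa
Tally — Mira:1, Kappa:2, Orion:1. Kappa captures the most (2).

Kappa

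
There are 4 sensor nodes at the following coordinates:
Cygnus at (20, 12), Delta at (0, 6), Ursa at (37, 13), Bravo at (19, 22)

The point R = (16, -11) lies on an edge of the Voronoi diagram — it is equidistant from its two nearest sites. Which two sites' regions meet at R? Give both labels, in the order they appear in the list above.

Squared distances from R to each site:
d²(R, Cygnus) = 16 + 529 = 545
d²(R, Delta) = 256 + 289 = 545
d²(R, Ursa) = 441 + 576 = 1017
d²(R, Bravo) = 9 + 1089 = 1098
R is equidistant from Cygnus and Delta (both at squared distance 545), and every other site is strictly farther — so R lies on the Cygnus–Delta Voronoi edge.

Cygnus and Delta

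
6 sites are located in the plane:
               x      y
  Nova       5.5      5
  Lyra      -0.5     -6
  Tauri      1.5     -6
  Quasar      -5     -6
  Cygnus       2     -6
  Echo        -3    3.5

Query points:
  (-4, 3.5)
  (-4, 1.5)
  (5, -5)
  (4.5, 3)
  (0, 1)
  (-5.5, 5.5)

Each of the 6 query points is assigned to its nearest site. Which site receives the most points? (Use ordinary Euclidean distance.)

Echo

(-4, 3.5) — d² to each: Nova:92.5, Lyra:102.5, Tauri:120.5, Quasar:91.25, Cygnus:126.25, Echo:1 → nearest is Echo
(-4, 1.5) — d² to each: Nova:102.5, Lyra:68.5, Tauri:86.5, Quasar:57.25, Cygnus:92.25, Echo:5 → nearest is Echo
(5, -5) — d² to each: Nova:100.25, Lyra:31.25, Tauri:13.25, Quasar:101, Cygnus:10, Echo:136.25 → nearest is Cygnus
(4.5, 3) — d² to each: Nova:5, Lyra:106, Tauri:90, Quasar:171.25, Cygnus:87.25, Echo:56.5 → nearest is Nova
(0, 1) — d² to each: Nova:46.25, Lyra:49.25, Tauri:51.25, Quasar:74, Cygnus:53, Echo:15.25 → nearest is Echo
(-5.5, 5.5) — d² to each: Nova:121.25, Lyra:157.25, Tauri:181.25, Quasar:132.5, Cygnus:188.5, Echo:10.25 → nearest is Echo
Tally — Nova:1, Cygnus:1, Echo:4. Echo captures the most (4).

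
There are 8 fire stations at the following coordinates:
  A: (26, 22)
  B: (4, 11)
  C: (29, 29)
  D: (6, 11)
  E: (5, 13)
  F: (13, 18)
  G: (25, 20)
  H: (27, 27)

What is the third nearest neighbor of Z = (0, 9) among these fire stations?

E

Since √ is increasing, it suffices to compare squared distances:
|ZA|² = (0−26)² + (9−22)² = 676 + 169 = 845
|ZB|² = (0−4)² + (9−11)² = 16 + 4 = 20
|ZC|² = (0−29)² + (9−29)² = 841 + 400 = 1241
|ZD|² = (0−6)² + (9−11)² = 36 + 4 = 40
|ZE|² = (0−5)² + (9−13)² = 25 + 16 = 41
|ZF|² = (0−13)² + (9−18)² = 169 + 81 = 250
|ZG|² = (0−25)² + (9−20)² = 625 + 121 = 746
|ZH|² = (0−27)² + (9−27)² = 729 + 324 = 1053
Sorted ascending: B, D, E, F, … — the third-nearest is E.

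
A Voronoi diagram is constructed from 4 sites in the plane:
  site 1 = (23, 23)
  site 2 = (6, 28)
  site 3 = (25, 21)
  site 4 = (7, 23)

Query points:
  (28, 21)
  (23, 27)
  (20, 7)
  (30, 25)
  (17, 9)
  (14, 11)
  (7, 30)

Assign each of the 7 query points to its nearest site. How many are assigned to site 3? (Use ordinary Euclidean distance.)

(28, 21) — d² to each: site 1:29, site 2:533, site 3:9, site 4:445 → nearest is site 3
(23, 27) — d² to each: site 1:16, site 2:290, site 3:40, site 4:272 → nearest is site 1
(20, 7) — d² to each: site 1:265, site 2:637, site 3:221, site 4:425 → nearest is site 3
(30, 25) — d² to each: site 1:53, site 2:585, site 3:41, site 4:533 → nearest is site 3
(17, 9) — d² to each: site 1:232, site 2:482, site 3:208, site 4:296 → nearest is site 3
(14, 11) — d² to each: site 1:225, site 2:353, site 3:221, site 4:193 → nearest is site 4
(7, 30) — d² to each: site 1:305, site 2:5, site 3:405, site 4:49 → nearest is site 2
4 of the 7 points have site 3 as nearest.

4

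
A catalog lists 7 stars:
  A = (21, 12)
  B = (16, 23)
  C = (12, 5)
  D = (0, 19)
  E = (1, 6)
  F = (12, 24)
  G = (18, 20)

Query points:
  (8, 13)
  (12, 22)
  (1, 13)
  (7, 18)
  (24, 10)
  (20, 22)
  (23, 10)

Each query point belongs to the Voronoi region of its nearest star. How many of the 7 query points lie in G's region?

1

(8, 13) — d² to each: A:170, B:164, C:80, D:100, E:98, F:137, G:149 → nearest is C
(12, 22) — d² to each: A:181, B:17, C:289, D:153, E:377, F:4, G:40 → nearest is F
(1, 13) — d² to each: A:401, B:325, C:185, D:37, E:49, F:242, G:338 → nearest is D
(7, 18) — d² to each: A:232, B:106, C:194, D:50, E:180, F:61, G:125 → nearest is D
(24, 10) — d² to each: A:13, B:233, C:169, D:657, E:545, F:340, G:136 → nearest is A
(20, 22) — d² to each: A:101, B:17, C:353, D:409, E:617, F:68, G:8 → nearest is G
(23, 10) — d² to each: A:8, B:218, C:146, D:610, E:500, F:317, G:125 → nearest is A
1 of the 7 points has G as nearest.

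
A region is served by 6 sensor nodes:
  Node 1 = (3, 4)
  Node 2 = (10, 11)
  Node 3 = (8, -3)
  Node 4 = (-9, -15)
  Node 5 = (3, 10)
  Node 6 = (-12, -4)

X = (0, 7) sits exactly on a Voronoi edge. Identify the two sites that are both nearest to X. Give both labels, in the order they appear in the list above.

Squared distances from X to each site:
d²(X, Node 1) = (0−3)² + (7−4)² = 9 + 9 = 18
d²(X, Node 2) = (0−10)² + (7−11)² = 100 + 16 = 116
d²(X, Node 3) = (0−8)² + (7−(-3))² = 64 + 100 = 164
d²(X, Node 4) = (0−(-9))² + (7−(-15))² = 81 + 484 = 565
d²(X, Node 5) = (0−3)² + (7−10)² = 9 + 9 = 18
d²(X, Node 6) = (0−(-12))² + (7−(-4))² = 144 + 121 = 265
X is equidistant from Node 1 and Node 5 (both at squared distance 18), and every other site is strictly farther — so X lies on the Node 1–Node 5 Voronoi edge.

Node 1 and Node 5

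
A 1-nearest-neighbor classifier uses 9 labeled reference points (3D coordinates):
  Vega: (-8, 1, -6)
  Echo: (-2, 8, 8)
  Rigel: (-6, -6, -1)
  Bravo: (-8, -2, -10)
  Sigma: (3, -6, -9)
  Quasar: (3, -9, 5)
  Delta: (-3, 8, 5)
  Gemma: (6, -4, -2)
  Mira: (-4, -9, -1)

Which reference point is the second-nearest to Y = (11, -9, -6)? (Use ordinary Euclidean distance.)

Since √ is increasing, it suffices to compare squared distances:
d²(Y, Vega) = (11−(-8))² + (-9−1)² + (-6−(-6))² = 361 + 100 + 0 = 461
d²(Y, Echo) = (11−(-2))² + (-9−8)² + (-6−8)² = 169 + 289 + 196 = 654
d²(Y, Rigel) = (11−(-6))² + (-9−(-6))² + (-6−(-1))² = 289 + 9 + 25 = 323
d²(Y, Bravo) = (11−(-8))² + (-9−(-2))² + (-6−(-10))² = 361 + 49 + 16 = 426
d²(Y, Sigma) = (11−3)² + (-9−(-6))² + (-6−(-9))² = 64 + 9 + 9 = 82
d²(Y, Quasar) = (11−3)² + (-9−(-9))² + (-6−5)² = 64 + 0 + 121 = 185
d²(Y, Delta) = (11−(-3))² + (-9−8)² + (-6−5)² = 196 + 289 + 121 = 606
d²(Y, Gemma) = (11−6)² + (-9−(-4))² + (-6−(-2))² = 25 + 25 + 16 = 66
d²(Y, Mira) = (11−(-4))² + (-9−(-9))² + (-6−(-1))² = 225 + 0 + 25 = 250
Sorted ascending: Gemma, Sigma, Quasar, … — the second-nearest is Sigma.

Sigma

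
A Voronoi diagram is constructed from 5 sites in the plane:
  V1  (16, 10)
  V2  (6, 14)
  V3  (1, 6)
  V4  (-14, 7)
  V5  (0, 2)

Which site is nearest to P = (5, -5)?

V5

Squared Euclidean distances:
|PV1|² = (5−16)² + (-5−10)² = 121 + 225 = 346
|PV2|² = (5−6)² + (-5−14)² = 1 + 361 = 362
|PV3|² = (5−1)² + (-5−6)² = 16 + 121 = 137
|PV4|² = (5−(-14))² + (-5−7)² = 361 + 144 = 505
|PV5|² = (5−0)² + (-5−2)² = 25 + 49 = 74
The smallest is to V5, so P lies in the Voronoi region of V5.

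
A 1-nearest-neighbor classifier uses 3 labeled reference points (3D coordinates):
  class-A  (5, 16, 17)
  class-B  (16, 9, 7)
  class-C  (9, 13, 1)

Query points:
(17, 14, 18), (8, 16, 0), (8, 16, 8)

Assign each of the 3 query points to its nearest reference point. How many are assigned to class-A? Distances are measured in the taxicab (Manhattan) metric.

1

(17, 14, 18) — d to each: class-A:15, class-B:17, class-C:26 → nearest is class-A
(8, 16, 0) — d to each: class-A:20, class-B:22, class-C:5 → nearest is class-C
(8, 16, 8) — d to each: class-A:12, class-B:16, class-C:11 → nearest is class-C
1 of the 3 points has class-A as nearest.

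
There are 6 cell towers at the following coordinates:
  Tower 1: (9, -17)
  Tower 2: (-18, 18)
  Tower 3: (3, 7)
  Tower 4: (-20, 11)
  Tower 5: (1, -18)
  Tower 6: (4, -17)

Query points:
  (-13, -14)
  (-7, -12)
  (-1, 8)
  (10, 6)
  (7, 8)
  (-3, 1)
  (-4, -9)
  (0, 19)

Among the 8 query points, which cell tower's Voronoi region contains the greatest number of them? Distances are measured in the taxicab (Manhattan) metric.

Tower 3

(-13, -14) — d to each: Tower 1:25, Tower 2:37, Tower 3:37, Tower 4:32, Tower 5:18, Tower 6:20 → nearest is Tower 5
(-7, -12) — d to each: Tower 1:21, Tower 2:41, Tower 3:29, Tower 4:36, Tower 5:14, Tower 6:16 → nearest is Tower 5
(-1, 8) — d to each: Tower 1:35, Tower 2:27, Tower 3:5, Tower 4:22, Tower 5:28, Tower 6:30 → nearest is Tower 3
(10, 6) — d to each: Tower 1:24, Tower 2:40, Tower 3:8, Tower 4:35, Tower 5:33, Tower 6:29 → nearest is Tower 3
(7, 8) — d to each: Tower 1:27, Tower 2:35, Tower 3:5, Tower 4:30, Tower 5:32, Tower 6:28 → nearest is Tower 3
(-3, 1) — d to each: Tower 1:30, Tower 2:32, Tower 3:12, Tower 4:27, Tower 5:23, Tower 6:25 → nearest is Tower 3
(-4, -9) — d to each: Tower 1:21, Tower 2:41, Tower 3:23, Tower 4:36, Tower 5:14, Tower 6:16 → nearest is Tower 5
(0, 19) — d to each: Tower 1:45, Tower 2:19, Tower 3:15, Tower 4:28, Tower 5:38, Tower 6:40 → nearest is Tower 3
Tally — Tower 3:5, Tower 5:3. Tower 3 captures the most (5).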